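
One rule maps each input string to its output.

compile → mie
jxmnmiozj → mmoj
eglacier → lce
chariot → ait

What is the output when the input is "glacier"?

The pattern: delete the first 2 characters, then keep every other character starting from the first (positions 1st, 3rd, 5th, ...).
Working it through for "glacier": intermediate "acier", final "air".
(Check on "jxmnmiozj": → "mnmiozj" → "mmoj" ✓)

air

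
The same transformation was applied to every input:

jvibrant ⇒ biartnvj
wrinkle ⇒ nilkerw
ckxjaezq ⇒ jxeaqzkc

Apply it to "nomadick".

amidkcon

What's happening: swap each adjacent pair of characters (1↔2, 3↔4, ...), then move the first 2 characters to the end (rotate left by 2).
"nomadick" → "onamidkc" → "amidkcon".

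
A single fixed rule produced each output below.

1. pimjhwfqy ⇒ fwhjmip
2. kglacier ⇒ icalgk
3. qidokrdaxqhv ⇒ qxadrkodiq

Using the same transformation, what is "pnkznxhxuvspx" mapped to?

Looking at the pairs, the operation is to delete the last 2 characters, then reverse the string.
For "pnkznxhxuvspx", step one produces "pnkznxhxuvs"; step two turns that into "svuxhxnzknp".

svuxhxnzknp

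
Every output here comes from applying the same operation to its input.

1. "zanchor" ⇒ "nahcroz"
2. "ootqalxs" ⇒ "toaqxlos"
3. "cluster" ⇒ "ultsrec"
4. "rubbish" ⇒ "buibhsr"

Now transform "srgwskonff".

grswokfnsf

The transformation: move the first character to the end, then swap each adjacent pair of characters (1↔2, 3↔4, ...).
Applying both steps to "srgwskonff": "rgwskonffs", then "grswokfnsf".
(Check on "zanchor": → "anchorz" → "nahcroz" ✓)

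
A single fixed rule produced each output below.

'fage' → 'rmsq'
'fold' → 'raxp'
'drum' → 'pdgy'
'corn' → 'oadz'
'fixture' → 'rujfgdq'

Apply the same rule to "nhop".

The transformation: shift every letter 12 places forward in the alphabet (wrapping around).
For "nhop" the result is "ztab".

ztab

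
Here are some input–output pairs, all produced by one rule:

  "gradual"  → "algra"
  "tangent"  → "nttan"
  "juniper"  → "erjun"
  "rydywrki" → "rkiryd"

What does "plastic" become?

The pattern: move the first 3 characters to the end (rotate left by 3), then delete the first 2 characters.
Working it through for "plastic": intermediate "sticpla", final "icpla".

icpla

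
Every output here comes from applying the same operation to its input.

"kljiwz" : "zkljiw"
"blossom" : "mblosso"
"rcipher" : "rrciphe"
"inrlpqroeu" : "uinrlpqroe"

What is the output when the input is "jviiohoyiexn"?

njviiohoyiex

The pattern: move the last character to the front.
So "jviiohoyiexn" becomes "njviiohoyiex".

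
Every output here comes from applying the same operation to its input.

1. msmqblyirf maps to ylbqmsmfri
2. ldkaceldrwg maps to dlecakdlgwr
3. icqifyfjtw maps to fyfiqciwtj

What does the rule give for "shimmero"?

mmihsore

In each case the input is transformed by: reverse the string, then move the first 3 characters to the end (rotate left by 3).
Working it through for "shimmero": intermediate "oremmihs", final "mmihsore".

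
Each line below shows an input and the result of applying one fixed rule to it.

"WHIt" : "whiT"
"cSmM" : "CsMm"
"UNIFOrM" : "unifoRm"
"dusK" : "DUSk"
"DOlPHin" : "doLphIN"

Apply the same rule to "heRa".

In each case the input is transformed by: flip the case of every letter.
Doing the same to "heRa": "HErA".

HErA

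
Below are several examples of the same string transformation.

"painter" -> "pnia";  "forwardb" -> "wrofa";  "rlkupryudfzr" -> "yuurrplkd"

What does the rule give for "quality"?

What's happening: delete the last 3 characters, then sort the characters into reverse alphabetical order.
For "quality", step one produces "qual"; step two turns that into "uqla".

uqla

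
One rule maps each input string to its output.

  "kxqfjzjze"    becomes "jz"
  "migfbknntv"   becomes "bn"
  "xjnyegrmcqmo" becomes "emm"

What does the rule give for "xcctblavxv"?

bv

The rule is to delete the first 2 characters, then keep one character in every 3, starting at position 3 (positions 3rd, 6th, 9th, ...).
"xcctblavxv" → "ctblavxv" → "bv".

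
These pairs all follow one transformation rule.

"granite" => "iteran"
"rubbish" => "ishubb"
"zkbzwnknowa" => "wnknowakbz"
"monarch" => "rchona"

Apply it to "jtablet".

The rule is to delete the first character, then move the first 3 characters to the end (rotate left by 3).
Applying both steps to "jtablet": "tablet", then "lettab".

lettab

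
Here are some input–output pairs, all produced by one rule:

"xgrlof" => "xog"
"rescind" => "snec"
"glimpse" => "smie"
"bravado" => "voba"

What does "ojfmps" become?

soj

What's happening: sort the characters into reverse alphabetical order, then keep every other character starting from the first (positions 1st, 3rd, 5th, ...).
Applying both steps to "ojfmps": "spomjf", then "soj".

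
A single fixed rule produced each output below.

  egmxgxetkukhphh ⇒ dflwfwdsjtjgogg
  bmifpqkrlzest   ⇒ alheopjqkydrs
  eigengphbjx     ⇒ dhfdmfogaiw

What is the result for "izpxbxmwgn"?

What's happening: shift every letter 1 place backward in the alphabet (wrapping around).
On "izpxbxmwgn" that produces "hyowawlvfm".

hyowawlvfm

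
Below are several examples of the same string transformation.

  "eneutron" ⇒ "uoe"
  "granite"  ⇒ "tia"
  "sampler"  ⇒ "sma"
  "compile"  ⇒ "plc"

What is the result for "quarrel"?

Looking at the pairs, the operation is to sort the characters into reverse alphabetical order, then keep one character in every 3, starting at position 1 (positions 1st, 4th, 7th, ...).
Starting from "quarrel": after the first operation, "urrqlea"; after the second, "uqa".
(Check on "sampler": → "srpmlea" → "sma" ✓)

uqa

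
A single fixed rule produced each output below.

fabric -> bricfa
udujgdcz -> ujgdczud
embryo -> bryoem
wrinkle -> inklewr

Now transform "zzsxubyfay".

sxubyfayzz

Each output is the input with this applied: move the first 2 characters to the end (rotate left by 2).
Doing the same to "zzsxubyfay": "sxubyfayzz".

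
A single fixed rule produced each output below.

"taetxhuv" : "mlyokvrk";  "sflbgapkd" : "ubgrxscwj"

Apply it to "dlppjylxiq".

hzocpaggcu

Each output is the input with this applied: reverse the string, then shift every letter 9 places backward in the alphabet (wrapping around).
Working it through for "dlppjylxiq": intermediate "qixlyjppld", final "hzocpaggcu".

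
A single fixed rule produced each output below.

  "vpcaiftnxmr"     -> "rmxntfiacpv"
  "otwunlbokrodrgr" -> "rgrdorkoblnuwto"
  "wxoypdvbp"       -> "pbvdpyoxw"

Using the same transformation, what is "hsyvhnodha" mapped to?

Looking at the pairs, the operation is to reverse the string.
For "hsyvhnodha" the result is "ahdonhvysh".

ahdonhvysh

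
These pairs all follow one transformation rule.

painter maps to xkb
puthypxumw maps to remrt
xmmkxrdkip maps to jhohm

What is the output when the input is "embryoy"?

The pattern: shift every letter 3 places backward in the alphabet (wrapping around), then keep every other character starting from the second (positions 2nd, 4th, 6th, ...).
On "embryoy": the first step gives "bjyovlv", and the second then gives "jol".

jol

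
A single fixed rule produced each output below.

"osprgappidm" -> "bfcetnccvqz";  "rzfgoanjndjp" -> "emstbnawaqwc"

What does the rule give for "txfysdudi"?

gkslfqhqv

The rule is to shift every letter 13 places forward in the alphabet (wrapping around) — i.e. ROT13.
Doing the same to "txfysdudi": "gkslfqhqv".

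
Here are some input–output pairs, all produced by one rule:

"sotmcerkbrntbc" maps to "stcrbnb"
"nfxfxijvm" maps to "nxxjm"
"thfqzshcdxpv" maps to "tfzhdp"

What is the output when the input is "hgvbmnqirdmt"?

Looking at the pairs, the operation is to keep every other character starting from the first (positions 1st, 3rd, 5th, ...).
Applying that to "hgvbmnqirdmt" gives "hvmqrm".

hvmqrm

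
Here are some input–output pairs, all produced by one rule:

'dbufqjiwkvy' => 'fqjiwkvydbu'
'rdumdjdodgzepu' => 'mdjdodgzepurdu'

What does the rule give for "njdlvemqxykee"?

lvemqxykeenjd

The transformation: move the first 3 characters to the end (rotate left by 3).
On "njdlvemqxykee" that produces "lvemqxykeenjd".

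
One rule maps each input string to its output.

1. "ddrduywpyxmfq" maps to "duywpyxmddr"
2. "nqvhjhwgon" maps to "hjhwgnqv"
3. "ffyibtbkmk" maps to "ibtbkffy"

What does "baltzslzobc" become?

tzslzobal

The rule is to delete the last 2 characters, then move the first 3 characters to the end (rotate left by 3).
"baltzslzobc" → "baltzslzo" → "tzslzobal".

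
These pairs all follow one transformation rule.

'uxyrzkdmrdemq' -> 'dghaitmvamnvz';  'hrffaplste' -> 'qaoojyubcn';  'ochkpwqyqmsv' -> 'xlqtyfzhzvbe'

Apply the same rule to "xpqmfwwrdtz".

gyzvoffamci

Looking at the pairs, the operation is to shift every letter 9 places forward in the alphabet (wrapping around).
On "xpqmfwwrdtz" that produces "gyzvoffamci".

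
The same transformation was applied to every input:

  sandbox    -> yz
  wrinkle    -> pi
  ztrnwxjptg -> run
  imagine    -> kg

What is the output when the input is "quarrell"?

spj

In each case the input is transformed by: shift every letter 2 places backward in the alphabet (wrapping around), then keep one character in every 3, starting at position 2 (positions 2nd, 5th, 8th, ...).
Starting from "quarrell": after the first operation, "osyppcjj"; after the second, "spj".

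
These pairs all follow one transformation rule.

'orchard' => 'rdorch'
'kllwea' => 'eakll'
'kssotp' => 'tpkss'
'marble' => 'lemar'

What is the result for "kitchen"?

In each case the input is transformed by: move the last 3 characters to the front (rotate right by 3), then delete the first character.
Starting from "kitchen": after the first operation, "henkitc"; after the second, "enkitc".

enkitc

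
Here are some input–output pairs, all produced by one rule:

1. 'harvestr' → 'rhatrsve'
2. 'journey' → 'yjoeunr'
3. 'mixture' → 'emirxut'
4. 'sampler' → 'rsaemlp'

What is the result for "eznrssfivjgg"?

gezgnjrvsisf

The rule is to swap the first and last characters, then take characters alternately from the front and the back (1st, last, 2nd, 2nd-last, ...).
Starting from "eznrssfivjgg": after the first operation, "gznrssfivjge"; after the second, "gezgnjrvsisf".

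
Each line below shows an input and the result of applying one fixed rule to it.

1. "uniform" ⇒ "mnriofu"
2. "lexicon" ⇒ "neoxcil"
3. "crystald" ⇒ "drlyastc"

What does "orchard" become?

What's happening: take characters alternately from the front and the back (1st, last, 2nd, 2nd-last, ...), then move the first character to the end.
Starting from "orchard": after the first operation, "odrrcah"; after the second, "drrcaho".

drrcaho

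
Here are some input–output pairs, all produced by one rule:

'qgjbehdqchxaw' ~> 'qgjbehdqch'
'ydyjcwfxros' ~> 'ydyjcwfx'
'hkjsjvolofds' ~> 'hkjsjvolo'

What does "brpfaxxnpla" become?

In each case the input is transformed by: delete the last 3 characters.
Doing the same to "brpfaxxnpla": "brpfaxxn".

brpfaxxn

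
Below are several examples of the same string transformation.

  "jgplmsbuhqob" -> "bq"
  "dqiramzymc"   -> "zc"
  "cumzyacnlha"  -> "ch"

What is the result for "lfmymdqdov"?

Looking at the pairs, the operation is to keep one character in every 3, starting at position 1 (positions 1st, 4th, 7th, ...), then keep only the last 2 characters.
So "lfmymdqdov" becomes "qv".

qv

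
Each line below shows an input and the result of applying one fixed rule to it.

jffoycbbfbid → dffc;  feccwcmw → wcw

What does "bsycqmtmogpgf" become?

fygm

Looking at the pairs, the operation is to take characters alternately from the front and the back (1st, last, 2nd, 2nd-last, ...), then keep one character in every 3, starting at position 2 (positions 2nd, 5th, 8th, ...).
Working it through for "bsycqmtmogpgf": intermediate "bfsgypcgqommt", final "fygm".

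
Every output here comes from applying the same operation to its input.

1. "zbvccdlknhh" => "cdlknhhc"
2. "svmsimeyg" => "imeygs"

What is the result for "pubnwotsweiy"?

What's happening: delete the first 3 characters, then move the first character to the end.
Starting from "pubnwotsweiy": after the first operation, "nwotsweiy"; after the second, "wotsweiyn".

wotsweiyn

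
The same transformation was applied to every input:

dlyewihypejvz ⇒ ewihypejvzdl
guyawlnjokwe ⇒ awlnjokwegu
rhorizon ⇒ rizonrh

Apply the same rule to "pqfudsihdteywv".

udsihdteywvpq

In each case the input is transformed by: move the first 2 characters to the end (rotate left by 2), then delete the first character.
So "pqfudsihdteywv" becomes "udsihdteywvpq".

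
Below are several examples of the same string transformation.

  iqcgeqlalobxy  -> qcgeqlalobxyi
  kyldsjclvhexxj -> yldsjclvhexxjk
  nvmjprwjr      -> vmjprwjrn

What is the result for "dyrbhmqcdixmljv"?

yrbhmqcdixmljvd

In each case the input is transformed by: move the first character to the end.
"dyrbhmqcdixmljv" → "yrbhmqcdixmljvd".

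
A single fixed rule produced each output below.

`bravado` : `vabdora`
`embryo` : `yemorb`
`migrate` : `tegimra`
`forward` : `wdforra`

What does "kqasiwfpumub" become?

The rule is to sort the characters into alphabetical order, then swap the first and last characters.
Working it through for "kqasiwfpumub": intermediate "abfikmpqsuuw", final "wbfikmpqsuua".
(Check on "migrate": → "aegimrt" → "tegimra" ✓)

wbfikmpqsuua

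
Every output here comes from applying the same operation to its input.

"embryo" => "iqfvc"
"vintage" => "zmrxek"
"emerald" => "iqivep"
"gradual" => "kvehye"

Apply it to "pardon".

In each case the input is transformed by: delete the last character, then shift every letter 4 places forward in the alphabet (wrapping around).
Starting from "pardon": after the first operation, "pardo"; after the second, "tevhs".

tevhs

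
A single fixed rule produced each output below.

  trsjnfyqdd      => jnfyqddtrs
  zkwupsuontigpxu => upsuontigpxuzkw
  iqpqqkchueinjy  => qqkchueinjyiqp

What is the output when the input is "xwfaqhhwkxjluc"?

aqhhwkxjlucxwf

Looking at the pairs, the operation is to move the first 3 characters to the end (rotate left by 3).
For "xwfaqhhwkxjluc" the result is "aqhhwkxjlucxwf".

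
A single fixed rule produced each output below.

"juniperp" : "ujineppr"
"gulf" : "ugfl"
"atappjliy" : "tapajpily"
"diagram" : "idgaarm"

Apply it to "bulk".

ubkl

Each output is the input with this applied: swap each adjacent pair of characters (1↔2, 3↔4, ...).
For "bulk" the result is "ubkl".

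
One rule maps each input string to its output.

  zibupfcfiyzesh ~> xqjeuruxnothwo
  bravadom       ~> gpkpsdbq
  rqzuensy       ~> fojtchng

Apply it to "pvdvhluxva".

The transformation: move the first character to the end, then shift every letter 11 places backward in the alphabet (wrapping around).
"pvdvhluxva" → "vdvhluxvap" → "kskwajmkpe".
(Check on "rqzuensy": → "qzuensyr" → "fojtchng" ✓)

kskwajmkpe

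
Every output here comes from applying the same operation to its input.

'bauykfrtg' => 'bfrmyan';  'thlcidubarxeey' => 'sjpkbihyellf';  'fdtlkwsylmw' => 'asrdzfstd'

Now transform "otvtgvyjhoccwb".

The rule is to delete the first 2 characters, then shift every letter 7 places forward in the alphabet (wrapping around).
Starting from "otvtgvyjhoccwb": after the first operation, "vtgvyjhoccwb"; after the second, "cancfqovjjdi".
(Check on "fdtlkwsylmw": → "tlkwsylmw" → "asrdzfstd" ✓)

cancfqovjjdi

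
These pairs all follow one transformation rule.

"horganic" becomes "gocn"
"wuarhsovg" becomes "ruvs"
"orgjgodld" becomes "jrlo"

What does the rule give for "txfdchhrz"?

dxrh

The transformation: keep every other character starting from the second (positions 2nd, 4th, 6th, ...), then swap each adjacent pair of characters (1↔2, 3↔4, ...).
Working it through for "txfdchhrz": intermediate "xdhr", final "dxrh".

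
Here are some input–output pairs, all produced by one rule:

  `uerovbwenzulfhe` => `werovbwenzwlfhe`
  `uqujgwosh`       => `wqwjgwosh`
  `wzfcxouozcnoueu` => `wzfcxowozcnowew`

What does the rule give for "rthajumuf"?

In each case the input is transformed by: replace every "u" with "w".
For "rthajumuf" the result is "rthajwmwf".

rthajwmwf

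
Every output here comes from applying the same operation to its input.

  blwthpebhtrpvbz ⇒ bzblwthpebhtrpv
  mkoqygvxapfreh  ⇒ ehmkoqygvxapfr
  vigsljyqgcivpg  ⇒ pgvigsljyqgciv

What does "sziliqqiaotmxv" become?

xvsziliqqiaotm

Each output is the input with this applied: move the last 2 characters to the front (rotate right by 2).
Doing the same to "sziliqqiaotmxv": "xvsziliqqiaotm".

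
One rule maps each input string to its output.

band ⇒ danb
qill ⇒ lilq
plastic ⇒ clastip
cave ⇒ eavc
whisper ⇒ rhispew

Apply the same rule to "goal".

loag

The transformation: swap the first and last characters.
For "goal" the result is "loag".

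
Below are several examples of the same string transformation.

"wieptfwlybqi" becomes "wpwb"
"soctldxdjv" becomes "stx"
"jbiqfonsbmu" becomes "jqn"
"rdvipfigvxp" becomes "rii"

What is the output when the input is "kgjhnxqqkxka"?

In each case the input is transformed by: delete the last 2 characters, then keep one character in every 3, starting at position 1 (positions 1st, 4th, 7th, ...).
Working it through for "kgjhnxqqkxka": intermediate "kgjhnxqqkx", final "khqx".

khqx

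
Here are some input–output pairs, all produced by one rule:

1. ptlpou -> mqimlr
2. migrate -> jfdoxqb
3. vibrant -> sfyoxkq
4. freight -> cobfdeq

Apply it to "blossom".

yilpplj

Each output is the input with this applied: shift every letter 3 places backward in the alphabet (wrapping around).
Applying that to "blossom" gives "yilpplj".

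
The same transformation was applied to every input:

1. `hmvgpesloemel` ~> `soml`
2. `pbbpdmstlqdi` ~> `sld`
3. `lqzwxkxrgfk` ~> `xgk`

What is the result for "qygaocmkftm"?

Each output is the input with this applied: keep every other character starting from the first (positions 1st, 3rd, 5th, ...), then delete the first 3 characters.
So "qygaocmkftm" becomes "mfm".

mfm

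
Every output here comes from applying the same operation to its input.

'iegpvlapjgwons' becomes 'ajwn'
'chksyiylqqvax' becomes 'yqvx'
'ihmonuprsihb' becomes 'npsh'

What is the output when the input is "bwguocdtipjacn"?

dijc

Rule — keep every other character starting from the first (positions 1st, 3rd, 5th, ...), then keep only the last 4 characters.
Working it through for "bwguocdtipjacn": intermediate "bgodijc", final "dijc".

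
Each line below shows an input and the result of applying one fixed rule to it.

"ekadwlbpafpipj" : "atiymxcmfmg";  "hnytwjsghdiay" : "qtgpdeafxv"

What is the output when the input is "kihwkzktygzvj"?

thwhqvdwsg

Rule — shift every letter 3 places backward in the alphabet (wrapping around), then delete the first 3 characters.
For "kihwkzktygzvj" the result is "thwhqvdwsg".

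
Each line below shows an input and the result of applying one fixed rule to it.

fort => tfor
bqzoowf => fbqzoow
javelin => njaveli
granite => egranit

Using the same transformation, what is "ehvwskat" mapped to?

The rule is to move the last character to the front.
So "ehvwskat" becomes "tehvwska".

tehvwska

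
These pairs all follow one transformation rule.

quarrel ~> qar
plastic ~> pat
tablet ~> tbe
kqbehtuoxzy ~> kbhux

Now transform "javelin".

The rule is to move the last character to the front, then keep every other character starting from the second (positions 2nd, 4th, 6th, ...).
Applying both steps to "javelin": "njaveli", then "jvl".

jvl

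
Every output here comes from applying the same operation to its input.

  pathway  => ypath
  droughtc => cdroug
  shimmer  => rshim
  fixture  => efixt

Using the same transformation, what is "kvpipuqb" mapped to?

The transformation: move the last 3 characters to the front (rotate right by 3), then delete the first 2 characters.
Working it through for "kvpipuqb": intermediate "uqbkvpip", final "bkvpip".

bkvpip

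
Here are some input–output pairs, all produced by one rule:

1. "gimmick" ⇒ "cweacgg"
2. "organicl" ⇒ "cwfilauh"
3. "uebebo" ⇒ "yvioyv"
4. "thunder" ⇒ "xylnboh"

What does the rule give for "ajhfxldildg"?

The pattern: shift every letter 6 places backward in the alphabet (wrapping around), then move the last 3 characters to the front (rotate right by 3).
"ajhfxldildg" → "udbzrfxcfxa" → "fxaudbzrfxc".

fxaudbzrfxc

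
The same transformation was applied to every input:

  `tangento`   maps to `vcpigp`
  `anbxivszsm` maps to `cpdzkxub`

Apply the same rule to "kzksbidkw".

In each case the input is transformed by: delete the last 2 characters, then shift every letter 2 places forward in the alphabet (wrapping around).
"kzksbidkw" → "kzksbid" → "mbmudkf".

mbmudkf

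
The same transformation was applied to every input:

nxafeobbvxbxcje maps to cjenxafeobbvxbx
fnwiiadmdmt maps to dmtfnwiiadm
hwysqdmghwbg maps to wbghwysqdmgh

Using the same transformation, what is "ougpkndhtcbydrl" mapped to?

The transformation: move the last 3 characters to the front (rotate right by 3).
For "ougpkndhtcbydrl" the result is "drlougpkndhtcby".

drlougpkndhtcby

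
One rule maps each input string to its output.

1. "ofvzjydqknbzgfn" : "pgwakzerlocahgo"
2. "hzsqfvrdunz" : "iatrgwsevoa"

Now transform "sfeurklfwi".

tgfvslmgxj

The rule is to shift every letter 1 place forward in the alphabet (wrapping around).
On "sfeurklfwi" that produces "tgfvslmgxj".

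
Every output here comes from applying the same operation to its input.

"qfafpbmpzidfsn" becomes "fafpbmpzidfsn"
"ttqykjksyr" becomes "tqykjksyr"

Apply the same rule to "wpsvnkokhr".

psvnkokhr

Rule — delete the first character.
Doing the same to "wpsvnkokhr": "psvnkokhr".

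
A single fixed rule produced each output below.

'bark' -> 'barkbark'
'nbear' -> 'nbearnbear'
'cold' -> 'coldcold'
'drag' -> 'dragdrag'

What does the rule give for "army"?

The pattern: write the whole string twice.
Applying that to "army" gives "armyarmy".

armyarmy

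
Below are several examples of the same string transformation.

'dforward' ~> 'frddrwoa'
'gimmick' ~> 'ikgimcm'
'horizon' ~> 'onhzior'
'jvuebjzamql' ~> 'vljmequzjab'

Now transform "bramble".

In each case the input is transformed by: swap each adjacent pair of characters (1↔2, 3↔4, ...), then take characters alternately from the front and the back (1st, last, 2nd, 2nd-last, ...).
Working it through for "bramble": intermediate "rbmalbe", final "rebbmla".

rebbmla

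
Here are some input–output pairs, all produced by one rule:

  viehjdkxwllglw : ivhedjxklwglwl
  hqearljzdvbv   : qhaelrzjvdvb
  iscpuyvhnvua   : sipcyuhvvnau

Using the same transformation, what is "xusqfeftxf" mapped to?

The rule is to swap each adjacent pair of characters (1↔2, 3↔4, ...).
For "xusqfeftxf" the result is "uxqseftffx".

uxqseftffx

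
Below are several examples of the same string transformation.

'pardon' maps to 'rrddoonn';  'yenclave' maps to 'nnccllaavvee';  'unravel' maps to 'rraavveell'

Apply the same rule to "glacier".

Rule — delete the first 2 characters, then double every character.
Applying that to "glacier" gives "aacciieerr".

aacciieerr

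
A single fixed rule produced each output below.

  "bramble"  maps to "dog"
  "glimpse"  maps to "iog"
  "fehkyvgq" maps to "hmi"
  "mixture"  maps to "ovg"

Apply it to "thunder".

What's happening: keep one character in every 3, starting at position 1 (positions 1st, 4th, 7th, ...), then shift every letter 2 places forward in the alphabet (wrapping around).
"thunder" → "tnr" → "vpt".

vpt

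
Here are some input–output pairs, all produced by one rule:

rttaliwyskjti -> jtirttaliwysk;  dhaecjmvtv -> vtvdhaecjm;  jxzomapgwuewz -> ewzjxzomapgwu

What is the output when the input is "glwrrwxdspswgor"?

The transformation: move the last 3 characters to the front (rotate right by 3).
For "glwrrwxdspswgor" the result is "gorglwrrwxdspsw".

gorglwrrwxdspsw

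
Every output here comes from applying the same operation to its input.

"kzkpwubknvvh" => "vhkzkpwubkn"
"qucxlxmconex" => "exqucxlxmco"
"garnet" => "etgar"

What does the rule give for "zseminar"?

arzsemi

Rule — move the last 3 characters to the front (rotate right by 3), then delete the first character.
For "zseminar", step one produces "narzsemi"; step two turns that into "arzsemi".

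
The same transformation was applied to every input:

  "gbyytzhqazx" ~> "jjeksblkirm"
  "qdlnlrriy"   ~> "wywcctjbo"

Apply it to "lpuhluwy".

fswfhjwa

Looking at the pairs, the operation is to shift every letter 11 places forward in the alphabet (wrapping around), then move the first 2 characters to the end (rotate left by 2).
Working it through for "lpuhluwy": intermediate "wafswfhj", final "fswfhjwa".
(Check on "qdlnlrriy": → "bowywcctj" → "wywcctjbo" ✓)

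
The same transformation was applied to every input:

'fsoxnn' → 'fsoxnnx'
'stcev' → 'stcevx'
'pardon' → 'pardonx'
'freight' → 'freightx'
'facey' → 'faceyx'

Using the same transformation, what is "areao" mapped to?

In each case the input is transformed by: append "x".
On "areao" that produces "areaox".

areaox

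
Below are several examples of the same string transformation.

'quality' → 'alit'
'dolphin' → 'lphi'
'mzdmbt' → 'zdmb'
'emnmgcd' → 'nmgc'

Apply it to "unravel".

rave

Each output is the input with this applied: move the last character to the front, then keep only the last 4 characters.
"unravel" → "lunrave" → "rave".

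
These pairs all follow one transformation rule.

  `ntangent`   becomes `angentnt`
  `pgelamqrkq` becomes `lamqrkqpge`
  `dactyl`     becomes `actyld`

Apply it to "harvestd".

Rule — swap the front and back halves of the string, then move the last 2 characters to the front (rotate right by 2).
On "harvestd": the first step gives "estdharv", and the second then gives "rvestdha".

rvestdha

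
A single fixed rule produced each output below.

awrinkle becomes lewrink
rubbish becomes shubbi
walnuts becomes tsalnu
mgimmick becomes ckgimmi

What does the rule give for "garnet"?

etarn

Rule — delete the first character, then move the last 2 characters to the front (rotate right by 2).
On "garnet": the first step gives "arnet", and the second then gives "etarn".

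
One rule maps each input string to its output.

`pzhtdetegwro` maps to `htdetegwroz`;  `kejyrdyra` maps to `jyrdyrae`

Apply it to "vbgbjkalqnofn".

The transformation: delete the first character, then move the first character to the end.
So "vbgbjkalqnofn" becomes "gbjkalqnofnb".

gbjkalqnofnb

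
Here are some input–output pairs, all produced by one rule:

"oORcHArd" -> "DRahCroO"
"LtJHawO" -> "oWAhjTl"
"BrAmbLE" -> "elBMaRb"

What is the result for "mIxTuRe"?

ErUtXiM

Looking at the pairs, the operation is to flip the case of every letter, then reverse the string.
Applying both steps to "mIxTuRe": "MiXtUrE", then "ErUtXiM".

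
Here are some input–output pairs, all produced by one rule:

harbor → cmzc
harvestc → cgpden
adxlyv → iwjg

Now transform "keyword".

jhzco

Rule — delete the first 2 characters, then shift every letter 11 places forward in the alphabet (wrapping around).
Starting from "keyword": after the first operation, "yword"; after the second, "jhzco".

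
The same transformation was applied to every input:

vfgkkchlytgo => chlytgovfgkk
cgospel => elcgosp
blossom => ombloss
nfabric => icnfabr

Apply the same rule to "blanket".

Looking at the pairs, the operation is to move the first 2 characters to the end (rotate left by 2), then move the first 3 characters to the end (rotate left by 3).
On "blanket": the first step gives "anketbl", and the second then gives "etblank".
(Check on "vfgkkchlytgo": → "gkkchlytgovf" → "chlytgovfgkk" ✓)

etblank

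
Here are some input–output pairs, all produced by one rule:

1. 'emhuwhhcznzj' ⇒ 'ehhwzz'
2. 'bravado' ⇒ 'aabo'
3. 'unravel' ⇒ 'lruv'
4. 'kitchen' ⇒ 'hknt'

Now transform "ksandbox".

adko

The pattern: keep every other character starting from the first (positions 1st, 3rd, 5th, ...), then sort the characters into alphabetical order.
Doing the same to "ksandbox": "adko".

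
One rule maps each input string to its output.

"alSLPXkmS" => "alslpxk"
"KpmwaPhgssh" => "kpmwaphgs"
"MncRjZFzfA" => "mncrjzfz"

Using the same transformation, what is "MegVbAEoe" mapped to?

megvbae

Looking at the pairs, the operation is to delete the last 2 characters, then convert every letter to lowercase.
For "MegVbAEoe", step one produces "MegVbAE"; step two turns that into "megvbae".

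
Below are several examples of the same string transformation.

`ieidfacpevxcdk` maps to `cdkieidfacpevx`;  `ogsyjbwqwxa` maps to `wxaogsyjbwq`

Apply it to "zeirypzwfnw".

fnwzeirypzw

Rule — move the last 3 characters to the front (rotate right by 3).
"zeirypzwfnw" → "fnwzeirypzw".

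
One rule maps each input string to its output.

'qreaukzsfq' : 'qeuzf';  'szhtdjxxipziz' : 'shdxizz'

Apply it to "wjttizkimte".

Rule — keep every other character starting from the first (positions 1st, 3rd, 5th, ...).
For "wjttizkimte" the result is "wtikme".

wtikme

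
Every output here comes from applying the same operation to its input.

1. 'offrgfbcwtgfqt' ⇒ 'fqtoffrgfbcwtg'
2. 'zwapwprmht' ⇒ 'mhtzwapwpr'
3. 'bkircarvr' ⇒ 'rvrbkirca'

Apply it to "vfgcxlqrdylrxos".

xosvfgcxlqrdylr

The transformation: move the last 3 characters to the front (rotate right by 3).
Applying that to "vfgcxlqrdylrxos" gives "xosvfgcxlqrdylr".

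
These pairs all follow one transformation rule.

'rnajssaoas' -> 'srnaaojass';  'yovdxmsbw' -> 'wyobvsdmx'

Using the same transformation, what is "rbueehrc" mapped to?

crbruhee

What's happening: swap the first and last characters, then take characters alternately from the front and the back (1st, last, 2nd, 2nd-last, ...).
On "rbueehrc": the first step gives "cbueehrr", and the second then gives "crbruhee".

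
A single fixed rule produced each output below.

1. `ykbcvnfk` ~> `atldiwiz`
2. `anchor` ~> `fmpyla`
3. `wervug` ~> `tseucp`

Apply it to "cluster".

qrcpajs

The rule is to shift every letter 2 places backward in the alphabet (wrapping around), then move the first 3 characters to the end (rotate left by 3).
Working it through for "cluster": intermediate "ajsqrcp", final "qrcpajs".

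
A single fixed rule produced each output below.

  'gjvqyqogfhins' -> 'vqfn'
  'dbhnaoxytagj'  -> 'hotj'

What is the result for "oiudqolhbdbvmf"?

The transformation: keep one character in every 3, starting at position 3 (positions 3rd, 6th, 9th, ...).
Applying that to "oiudqolhbdbvmf" gives "uobv".

uobv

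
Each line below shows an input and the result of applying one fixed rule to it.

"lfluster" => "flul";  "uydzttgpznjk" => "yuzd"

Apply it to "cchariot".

ccah

What's happening: swap each adjacent pair of characters (1↔2, 3↔4, ...), then keep only the first 4 characters.
"cchariot" → "ccahirto" → "ccah".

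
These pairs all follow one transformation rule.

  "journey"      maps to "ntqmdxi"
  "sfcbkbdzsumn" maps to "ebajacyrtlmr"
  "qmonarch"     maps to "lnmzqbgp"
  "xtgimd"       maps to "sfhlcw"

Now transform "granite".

Each output is the input with this applied: move the first character to the end, then shift every letter 1 place backward in the alphabet (wrapping around).
For "granite", step one produces "raniteg"; step two turns that into "qzmhsdf".
(Check on "sfcbkbdzsumn": → "fcbkbdzsumns" → "ebajacyrtlmr" ✓)

qzmhsdf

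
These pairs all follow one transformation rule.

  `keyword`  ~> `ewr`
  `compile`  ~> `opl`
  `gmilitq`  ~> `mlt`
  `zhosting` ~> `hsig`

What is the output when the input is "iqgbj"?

qb

The transformation: keep every other character starting from the second (positions 2nd, 4th, 6th, ...).
For "iqgbj" the result is "qb".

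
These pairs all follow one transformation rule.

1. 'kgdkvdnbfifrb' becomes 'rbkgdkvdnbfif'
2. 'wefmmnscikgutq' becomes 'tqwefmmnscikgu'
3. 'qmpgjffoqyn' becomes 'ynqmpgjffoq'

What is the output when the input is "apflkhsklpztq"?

Looking at the pairs, the operation is to move the last 2 characters to the front (rotate right by 2).
Doing the same to "apflkhsklpztq": "tqapflkhsklpz".

tqapflkhsklpz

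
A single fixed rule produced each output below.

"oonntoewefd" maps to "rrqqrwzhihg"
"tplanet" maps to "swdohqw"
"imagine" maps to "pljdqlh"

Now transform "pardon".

dsguqr

The rule is to swap each adjacent pair of characters (1↔2, 3↔4, ...), then shift every letter 3 places forward in the alphabet (wrapping around).
On "pardon": the first step gives "apdrno", and the second then gives "dsguqr".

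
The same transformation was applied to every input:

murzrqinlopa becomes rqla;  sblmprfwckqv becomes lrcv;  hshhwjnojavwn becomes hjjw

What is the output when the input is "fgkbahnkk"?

khk

In each case the input is transformed by: keep one character in every 3, starting at position 3 (positions 3rd, 6th, 9th, ...).
Applying that to "fgkbahnkk" gives "khk".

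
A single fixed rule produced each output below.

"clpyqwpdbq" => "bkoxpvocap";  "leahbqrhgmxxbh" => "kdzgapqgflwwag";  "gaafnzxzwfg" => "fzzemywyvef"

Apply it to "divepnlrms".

Looking at the pairs, the operation is to shift every letter 1 place backward in the alphabet (wrapping around).
Applying that to "divepnlrms" gives "chudomkqlr".

chudomkqlr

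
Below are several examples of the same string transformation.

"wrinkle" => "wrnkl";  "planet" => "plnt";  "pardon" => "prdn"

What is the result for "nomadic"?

The pattern: remove every vowel.
"nomadic" → "nmdc".

nmdc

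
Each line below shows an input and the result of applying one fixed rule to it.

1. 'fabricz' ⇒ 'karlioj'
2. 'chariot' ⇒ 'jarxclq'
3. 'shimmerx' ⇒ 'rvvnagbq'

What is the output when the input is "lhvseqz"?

ebnziuq

In each case the input is transformed by: move the first 2 characters to the end (rotate left by 2), then shift every letter 9 places forward in the alphabet (wrapping around).
For "lhvseqz", step one produces "vseqzlh"; step two turns that into "ebnziuq".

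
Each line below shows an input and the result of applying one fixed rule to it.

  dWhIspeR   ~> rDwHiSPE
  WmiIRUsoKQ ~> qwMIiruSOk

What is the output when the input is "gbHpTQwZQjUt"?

The pattern: flip the case of every letter, then move the last character to the front.
On "gbHpTQwZQjUt" that produces "TGBhPtqWzqJu".

TGBhPtqWzqJu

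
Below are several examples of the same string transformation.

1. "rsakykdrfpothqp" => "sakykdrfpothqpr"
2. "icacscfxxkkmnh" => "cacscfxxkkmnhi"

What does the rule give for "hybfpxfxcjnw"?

ybfpxfxcjnwh

The rule is to move the first character to the end.
On "hybfpxfxcjnw" that produces "ybfpxfxcjnwh".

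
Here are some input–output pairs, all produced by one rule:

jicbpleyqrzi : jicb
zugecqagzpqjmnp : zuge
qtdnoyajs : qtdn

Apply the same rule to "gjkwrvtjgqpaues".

gjkw

The rule is to keep only the first 4 characters.
For "gjkwrvtjgqpaues" the result is "gjkw".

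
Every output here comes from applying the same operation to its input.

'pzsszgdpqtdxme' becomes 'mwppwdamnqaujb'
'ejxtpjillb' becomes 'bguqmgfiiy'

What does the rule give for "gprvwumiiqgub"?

dmostrjffndry

The pattern: shift every letter 3 places backward in the alphabet (wrapping around).
Doing the same to "gprvwumiiqgub": "dmostrjffndry".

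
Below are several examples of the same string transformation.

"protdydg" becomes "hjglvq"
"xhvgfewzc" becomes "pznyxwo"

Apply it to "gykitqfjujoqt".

In each case the input is transformed by: delete the last 2 characters, then shift every letter 8 places backward in the alphabet (wrapping around).
On "gykitqfjujoqt": the first step gives "gykitqfjujo", and the second then gives "yqcalixbmbg".

yqcalixbmbg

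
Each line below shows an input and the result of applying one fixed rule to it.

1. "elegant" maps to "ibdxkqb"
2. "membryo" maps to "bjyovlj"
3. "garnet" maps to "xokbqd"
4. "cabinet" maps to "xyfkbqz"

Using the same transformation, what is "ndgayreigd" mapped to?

In each case the input is transformed by: move the first character to the end, then shift every letter 3 places backward in the alphabet (wrapping around).
Starting from "ndgayreigd": after the first operation, "dgayreigdn"; after the second, "adxvobfdak".

adxvobfdak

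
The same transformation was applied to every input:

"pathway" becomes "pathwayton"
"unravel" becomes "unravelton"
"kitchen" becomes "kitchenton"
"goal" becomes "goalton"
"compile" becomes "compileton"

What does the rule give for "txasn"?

txasnton

Rule — append "ton".
So "txasn" becomes "txasnton".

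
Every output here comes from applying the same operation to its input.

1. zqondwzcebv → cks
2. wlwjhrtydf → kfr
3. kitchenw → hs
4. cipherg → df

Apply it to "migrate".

uh

The transformation: keep one character in every 3, starting at position 3 (positions 3rd, 6th, 9th, ...), then shift every letter 12 places backward in the alphabet (wrapping around).
Applying both steps to "migrate": "gt", then "uh".
(Check on "kitchenw": → "te" → "hs" ✓)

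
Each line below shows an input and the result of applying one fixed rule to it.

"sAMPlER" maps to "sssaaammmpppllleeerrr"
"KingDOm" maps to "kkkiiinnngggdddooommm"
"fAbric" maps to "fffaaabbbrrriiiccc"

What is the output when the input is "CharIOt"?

Looking at the pairs, the operation is to repeat every character 3 times, then convert every letter to lowercase.
Working it through for "CharIOt": intermediate "CCChhhaaarrrIIIOOOttt", final "ccchhhaaarrriiiooottt".

ccchhhaaarrriiiooottt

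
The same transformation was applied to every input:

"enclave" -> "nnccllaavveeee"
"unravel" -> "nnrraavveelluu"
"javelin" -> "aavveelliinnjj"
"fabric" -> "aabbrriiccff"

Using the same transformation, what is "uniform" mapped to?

nniiffoorrmmuu

The pattern: double every character, then move the first 2 characters to the end (rotate left by 2).
On "uniform": the first step gives "uunniiffoorrmm", and the second then gives "nniiffoorrmmuu".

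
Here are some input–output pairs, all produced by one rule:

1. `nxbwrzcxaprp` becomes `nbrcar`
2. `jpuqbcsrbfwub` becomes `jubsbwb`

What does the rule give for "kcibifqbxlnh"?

What's happening: keep every other character starting from the first (positions 1st, 3rd, 5th, ...).
For "kcibifqbxlnh" the result is "kiiqxn".

kiiqxn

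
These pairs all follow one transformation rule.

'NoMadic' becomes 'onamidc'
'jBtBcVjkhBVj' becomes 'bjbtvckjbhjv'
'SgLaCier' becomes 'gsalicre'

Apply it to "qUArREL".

uqraerl

The pattern: swap each adjacent pair of characters (1↔2, 3↔4, ...), then convert every letter to lowercase.
Working it through for "qUArREL": intermediate "UqrAERL", final "uqraerl".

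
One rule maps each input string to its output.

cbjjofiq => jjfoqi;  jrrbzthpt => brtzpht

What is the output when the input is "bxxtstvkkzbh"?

Each output is the input with this applied: swap each adjacent pair of characters (1↔2, 3↔4, ...), then delete the first 2 characters.
"bxxtstvkkzbh" → "xbtxtskvzkhb" → "txtskvzkhb".

txtskvzkhb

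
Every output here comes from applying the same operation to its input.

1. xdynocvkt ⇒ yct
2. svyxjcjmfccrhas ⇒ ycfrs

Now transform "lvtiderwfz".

tef

Rule — keep one character in every 3, starting at position 3 (positions 3rd, 6th, 9th, ...).
Doing the same to "lvtiderwfz": "tef".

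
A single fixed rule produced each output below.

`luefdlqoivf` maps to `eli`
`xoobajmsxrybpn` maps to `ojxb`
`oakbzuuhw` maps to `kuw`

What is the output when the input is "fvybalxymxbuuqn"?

The rule is to keep one character in every 3, starting at position 3 (positions 3rd, 6th, 9th, ...).
For "fvybalxymxbuuqn" the result is "ylmun".

ylmun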